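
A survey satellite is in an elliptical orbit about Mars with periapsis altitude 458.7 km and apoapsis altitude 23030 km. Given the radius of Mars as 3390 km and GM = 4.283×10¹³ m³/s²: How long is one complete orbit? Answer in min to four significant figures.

r_p = 3390 + 458.7 = 3848.7 km = 3.8487×10⁶ m.
r_a = 3390 + 23030 = 26420 km = 2.6420×10⁷ m.
Semi-major axis a = (r_p + r_a)/2 = (3848.7 + 26420)/2 = 15134 km = 1.513×10⁷ m.
By Kepler's third law T = 2π√(a³/μ) = 2π × 8.996×10³ = 5.653×10⁴ s.
= 942.1 min.

T ≈ 942.1 min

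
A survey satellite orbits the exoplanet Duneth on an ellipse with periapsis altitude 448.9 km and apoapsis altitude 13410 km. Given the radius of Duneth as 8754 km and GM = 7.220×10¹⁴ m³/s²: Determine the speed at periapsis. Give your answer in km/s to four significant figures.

r_p = 8754 + 448.9 = 9202.9 km = 9.2029×10⁶ m.
r_a = 8754 + 13410 = 22164 km = 2.2164×10⁷ m.
Semi-major axis a = (r_p + r_a)/2 = 15683 km = 1.568×10⁷ m.
Vis-viva: v² = μ(2/r − 1/a) = 7.220×10¹⁴ × (2.173×10⁻⁷ − 6.376×10⁻⁸) = 1.109×10⁸ m²/s².
v = 10530 m/s = 10.53 km/s.

v ≈ 10.53 km/s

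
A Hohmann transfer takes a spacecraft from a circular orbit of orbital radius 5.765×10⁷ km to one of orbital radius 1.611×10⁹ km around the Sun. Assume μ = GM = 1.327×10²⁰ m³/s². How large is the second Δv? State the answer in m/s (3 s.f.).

Δv ≈ 6690 m/s

r₁ = 5.765×10⁷ km = 5.765×10¹⁰ m.
r₂ = 1.611×10⁹ km = 1.611×10¹² m.
Transfer ellipse a_t = (r₁ + r₂)/2 = 8.343×10¹¹ m.
At r₁: circular v_c1 = √(μ/r₁) = 47980 m/s; transfer-perihelion v_p = √[μ(2/r₁ − 1/a_t)] = 66670 m/s.
At r₂: circular v_c2 = √(μ/r₂) = 9076 m/s; transfer-aphelion v_a = √[μ(2/r₂ − 1/a_t)] = 2386 m/s.
Δv₂ = v_c2 − v_a = 6690 m/s.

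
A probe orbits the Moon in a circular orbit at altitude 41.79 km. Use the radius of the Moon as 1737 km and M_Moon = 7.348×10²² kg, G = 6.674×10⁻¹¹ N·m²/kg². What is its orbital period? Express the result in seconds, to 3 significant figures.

T ≈ 6730 seconds

μ = GM = 6.674×10⁻¹¹ × 7.348×10²² = 4.904×10¹² m³/s².
r = 1737 + 41.79 = 1778.8 km = 1.7788×10⁶ m.
Kepler's third law: T = 2π√(r³/μ) = 2π√((1.779×10⁶)³ / 4.904×10¹²).
r³/μ = 1.148×10⁶ s², so T = 2π × 1.071×10³ = 6.731×10³ s.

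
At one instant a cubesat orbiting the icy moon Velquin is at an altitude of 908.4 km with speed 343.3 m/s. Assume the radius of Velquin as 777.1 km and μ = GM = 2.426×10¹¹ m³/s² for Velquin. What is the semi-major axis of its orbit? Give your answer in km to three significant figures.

r = 777.1 + 908.4 = 1685.5 km = 1.686×10⁶ m.
Specific orbital energy ε = v²/2 − μ/r = (343.3)²/2 − 2.426×10¹¹/1.686×10⁶ = -8.501×10⁴ J/kg.
Since ε = −μ/(2a), a = −μ/(2ε) = 1.427×10⁶ m = 1427.0 km.

a ≈ 1430 km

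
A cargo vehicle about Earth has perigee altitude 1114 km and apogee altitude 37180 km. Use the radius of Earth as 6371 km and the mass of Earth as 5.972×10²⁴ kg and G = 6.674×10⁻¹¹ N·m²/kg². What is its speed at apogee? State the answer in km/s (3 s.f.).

v ≈ 1.64 km/s

μ = GM = 6.674×10⁻¹¹ × 5.972×10²⁴ = 3.986×10¹⁴ m³/s².
r_p = 6371 + 1114 = 7485.0 km = 7.4850×10⁶ m.
r_a = 6371 + 37180 = 43551 km = 4.3551×10⁷ m.
Semi-major axis a = (r_p + r_a)/2 = 25518 km = 2.552×10⁷ m.
Vis-viva: v² = μ(2/r − 1/a) = 3.986×10¹⁴ × (4.592×10⁻⁸ − 3.919×10⁻⁸) = 2.684×10⁶ m²/s².
v = 1638 m/s = 1.638 km/s.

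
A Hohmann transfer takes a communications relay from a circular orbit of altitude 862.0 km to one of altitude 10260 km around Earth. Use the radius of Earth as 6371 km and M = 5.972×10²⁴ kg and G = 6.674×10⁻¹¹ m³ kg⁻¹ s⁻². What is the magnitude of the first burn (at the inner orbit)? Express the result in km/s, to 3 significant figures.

Δv ≈ 1.34 km/s

μ = GM = 6.674×10⁻¹¹ × 5.972×10²⁴ = 3.986×10¹⁴ m³/s².
r₁ = 6371 + 862.0 = 7233.0 km = 7.2330×10⁶ m.
r₂ = 6371 + 10260 = 16631 km = 1.6631×10⁷ m.
Transfer ellipse a_t = (r₁ + r₂)/2 = 1.193×10⁷ m.
At r₁: circular v_c1 = √(μ/r₁) = 7423 m/s; transfer-perigee v_p = √[μ(2/r₁ − 1/a_t)] = 8764 m/s.
Δv₁ = v_p − v_c1 = 1341 m/s.
= 1.341 km/s.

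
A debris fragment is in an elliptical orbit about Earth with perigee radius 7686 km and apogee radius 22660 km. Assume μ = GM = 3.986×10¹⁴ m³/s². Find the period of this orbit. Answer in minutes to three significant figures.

Semi-major axis a = (r_p + r_a)/2 = (7686.0 + 22660)/2 = 15173 km = 1.517×10⁷ m.
By Kepler's third law T = 2π√(a³/μ) = 2π × 2.960×10³ = 1.860×10⁴ s.
= 310.0 minutes.

T ≈ 310 minutes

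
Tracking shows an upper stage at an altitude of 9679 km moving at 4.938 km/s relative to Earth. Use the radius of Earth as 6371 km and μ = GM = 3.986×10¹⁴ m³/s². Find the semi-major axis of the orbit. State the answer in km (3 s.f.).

r = 6371 + 9679 = 16050 km = 1.605×10⁷ m.
Vis-viva rearranged: 1/a = 2/r − v²/μ = 1.246×10⁻⁷ − 6.117×10⁻⁸ = 6.344×10⁻⁸ m⁻¹.
a = 1.576×10⁷ m = 15764 km.

a ≈ 15800 km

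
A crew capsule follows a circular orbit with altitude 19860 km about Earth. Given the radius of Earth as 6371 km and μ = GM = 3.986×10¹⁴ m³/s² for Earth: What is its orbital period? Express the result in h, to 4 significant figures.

r = 6371 + 19860 = 26231 km = 2.6231×10⁷ m.
Kepler's third law: T = 2π√(r³/μ) = 2π√((2.623×10⁷)³ / 3.986×10¹⁴).
r³/μ = 4.528×10⁷ s², so T = 2π × 6.729×10³ = 4.228×10⁴ s.
Converting: 4.228×10⁴ s ÷ 3600 = 11.74 h.

T ≈ 11.74 h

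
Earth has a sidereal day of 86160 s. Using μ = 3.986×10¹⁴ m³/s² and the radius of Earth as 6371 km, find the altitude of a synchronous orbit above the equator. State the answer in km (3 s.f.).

A synchronous orbit has period T, so by Kepler's third law a = (μT²/4π²)^(1/3).
μT²/4π² = 3.986×10¹⁴ × (8.616×10⁴)² / 39.48 = 7.495×10²² m³.
a = 4.216×10⁷ m = 42163 km.
Altitude h = a − R = 42163 − 6371 = 35792 km.

h_sync ≈ 35800 km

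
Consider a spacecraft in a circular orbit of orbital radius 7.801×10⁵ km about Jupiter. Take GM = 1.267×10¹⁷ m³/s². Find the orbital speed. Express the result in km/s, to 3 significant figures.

r = 7.801×10⁵ km = 7.801×10⁸ m.
For a circular orbit v = √(μ/r) = √(1.267×10¹⁷ / 7.801×10⁸) = √(1.624×10⁸) = 12740 m/s.
That is 12.74 km/s.

v ≈ 12.7 km/s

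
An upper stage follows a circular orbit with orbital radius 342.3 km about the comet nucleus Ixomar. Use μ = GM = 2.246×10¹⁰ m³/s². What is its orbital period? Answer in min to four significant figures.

T ≈ 139.9 min

r = 342.3 km = 3.423×10⁵ m.
Kepler's third law: T = 2π√(r³/μ) = 2π√((3.423×10⁵)³ / 2.246×10¹⁰).
r³/μ = 1.786×10⁶ s², so T = 2π × 1.336×10³ = 8.396×10³ s.
Converting: 8.396×10³ s ÷ 60.00 = 139.9 min.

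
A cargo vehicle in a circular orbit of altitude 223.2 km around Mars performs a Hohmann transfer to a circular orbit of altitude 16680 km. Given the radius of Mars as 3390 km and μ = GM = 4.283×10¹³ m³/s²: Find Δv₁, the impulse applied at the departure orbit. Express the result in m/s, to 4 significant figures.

Δv ≈ 1039 m/s

r₁ = 3390 + 223.2 = 3613.2 km = 3.6132×10⁶ m.
r₂ = 3390 + 16680 = 20070 km = 2.0070×10⁷ m.
Transfer ellipse a_t = (r₁ + r₂)/2 = 1.184×10⁷ m.
At r₁: circular v_c1 = √(μ/r₁) = 3443 m/s; transfer-periapsis v_p = √[μ(2/r₁ − 1/a_t)] = 4482 m/s.
Δv₁ = v_p − v_c1 = 1039 m/s.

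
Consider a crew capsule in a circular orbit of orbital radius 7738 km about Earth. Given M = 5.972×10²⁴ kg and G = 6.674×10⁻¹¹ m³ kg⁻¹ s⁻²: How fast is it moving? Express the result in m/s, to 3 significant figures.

μ = GM = 6.674×10⁻¹¹ × 5.972×10²⁴ = 3.986×10¹⁴ m³/s².
r = 7738 km = 7.738×10⁶ m.
For a circular orbit v = √(μ/r) = √(3.986×10¹⁴ / 7.738×10⁶) = √(5.151×10⁷) = 7177 m/s.

v ≈ 7180 m/s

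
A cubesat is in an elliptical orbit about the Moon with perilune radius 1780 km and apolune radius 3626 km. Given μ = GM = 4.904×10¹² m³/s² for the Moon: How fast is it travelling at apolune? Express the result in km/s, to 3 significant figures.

Semi-major axis a = (r_p + r_a)/2 = 2703.0 km = 2.703×10⁶ m.
Vis-viva: v² = μ(2/r − 1/a) = 4.904×10¹² × (5.516×10⁻⁷ − 3.700×10⁻⁷) = 8.906×10⁵ m²/s².
v = 943.7 m/s = 0.9437 km/s.

v ≈ 0.944 km/s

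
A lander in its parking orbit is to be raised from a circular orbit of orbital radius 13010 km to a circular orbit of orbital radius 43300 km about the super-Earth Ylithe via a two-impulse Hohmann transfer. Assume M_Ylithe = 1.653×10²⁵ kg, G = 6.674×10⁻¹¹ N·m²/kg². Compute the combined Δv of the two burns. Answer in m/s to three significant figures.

μ = GM = 6.674×10⁻¹¹ × 1.653×10²⁵ = 1.103×10¹⁵ m³/s².
r₁ = 13010 km = 1.301×10⁷ m.
r₂ = 43300 km = 4.330×10⁷ m.
Transfer ellipse a_t = (r₁ + r₂)/2 = 2.816×10⁷ m.
At r₁: circular v_c1 = √(μ/r₁) = 9209 m/s; transfer-periapsis v_p = √[μ(2/r₁ − 1/a_t)] = 11420 m/s.
Δv₁ = v_p − v_c1 = 2211 m/s.
At r₂: circular v_c2 = √(μ/r₂) = 5048 m/s; transfer-apoapsis v_a = √[μ(2/r₂ − 1/a_t)] = 3431 m/s.
Δv₂ = v_c2 − v_a = 1616 m/s.
Total Δv = Δv₁ + Δv₂ = 3828 m/s.

Δv_total ≈ 3830 m/s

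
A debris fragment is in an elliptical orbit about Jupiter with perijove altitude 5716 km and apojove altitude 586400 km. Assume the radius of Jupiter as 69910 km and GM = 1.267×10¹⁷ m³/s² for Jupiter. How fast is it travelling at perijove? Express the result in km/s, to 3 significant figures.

v ≈ 54.8 km/s

r_p = 69910 + 5716 = 75626 km = 7.5626×10⁷ m.
r_a = 69910 + 586400 = 656310 km = 6.5631×10⁸ m.
Semi-major axis a = (r_p + r_a)/2 = 3.6597×10⁵ km = 3.660×10⁸ m.
Vis-viva: v² = μ(2/r − 1/a) = 1.267×10¹⁷ × (2.645×10⁻⁸ − 2.732×10⁻⁹) = 3.004×10⁹ m²/s².
v = 54810 m/s = 54.81 km/s.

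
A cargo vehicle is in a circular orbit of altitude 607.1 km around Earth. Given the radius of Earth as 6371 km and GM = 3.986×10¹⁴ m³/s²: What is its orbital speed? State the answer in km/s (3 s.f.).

v ≈ 7.56 km/s

r = 6371 + 607.1 = 6978.1 km = 6.9781×10⁶ m.
For a circular orbit v = √(μ/r) = √(3.986×10¹⁴ / 6.978×10⁶) = √(5.712×10⁷) = 7558 m/s.
That is 7.558 km/s.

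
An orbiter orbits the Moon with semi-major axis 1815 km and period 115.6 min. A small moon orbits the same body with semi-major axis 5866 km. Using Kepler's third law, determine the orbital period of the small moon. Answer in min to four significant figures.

T₂ ≈ 671.7 min

Kepler's third law: T² ∝ a³, so T₂ = T₁ (a₂/a₁)^(3/2).
a₂/a₁ = 3.232, (a₂/a₁)^(3/2) = 5.810.
T₂ = 115.6 × 5.810 = 671.7 min.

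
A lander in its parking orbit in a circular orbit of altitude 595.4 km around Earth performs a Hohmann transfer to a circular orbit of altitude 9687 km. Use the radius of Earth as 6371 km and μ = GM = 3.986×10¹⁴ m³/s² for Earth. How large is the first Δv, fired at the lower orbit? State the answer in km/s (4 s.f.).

Δv ≈ 1.369 km/s

r₁ = 6371 + 595.4 = 6966.4 km = 6.9664×10⁶ m.
r₂ = 6371 + 9687 = 16058 km = 1.6058×10⁷ m.
Transfer ellipse a_t = (r₁ + r₂)/2 = 1.151×10⁷ m.
At r₁: circular v_c1 = √(μ/r₁) = 7564 m/s; transfer-perigee v_p = √[μ(2/r₁ − 1/a_t)] = 8934 m/s.
Δv₁ = v_p − v_c1 = 1369 m/s.
= 1.369 km/s.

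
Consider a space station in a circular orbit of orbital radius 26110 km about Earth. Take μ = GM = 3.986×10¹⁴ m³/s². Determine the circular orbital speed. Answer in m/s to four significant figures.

r = 26110 km = 2.611×10⁷ m.
For a circular orbit v = √(μ/r) = √(3.986×10¹⁴ / 2.611×10⁷) = √(1.527×10⁷) = 3907 m/s.

v ≈ 3907 m/s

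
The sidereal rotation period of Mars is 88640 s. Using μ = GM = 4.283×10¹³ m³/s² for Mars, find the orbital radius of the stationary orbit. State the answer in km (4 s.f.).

A synchronous orbit has period T, so by Kepler's third law a = (μT²/4π²)^(1/3).
μT²/4π² = 4.283×10¹³ × (8.864×10⁴)² / 39.48 = 8.524×10²¹ m³.
a = 2.043×10⁷ m = 20428 km.

r_sync ≈ 20430 km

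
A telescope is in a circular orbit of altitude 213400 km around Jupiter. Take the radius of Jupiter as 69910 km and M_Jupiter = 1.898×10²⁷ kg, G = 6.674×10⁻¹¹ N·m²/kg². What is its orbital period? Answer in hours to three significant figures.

μ = GM = 6.674×10⁻¹¹ × 1.898×10²⁷ = 1.267×10¹⁷ m³/s².
r = 69910 + 213400 = 283310 km = 2.8331×10⁸ m.
Kepler's third law: T = 2π√(r³/μ) = 2π√((2.833×10⁸)³ / 1.267×10¹⁷).
r³/μ = 1.795×10⁸ s², so T = 2π × 1.340×10⁴ = 8.418×10⁴ s.
Converting: 8.418×10⁴ s ÷ 3600 = 23.38 hours.

T ≈ 23.4 hours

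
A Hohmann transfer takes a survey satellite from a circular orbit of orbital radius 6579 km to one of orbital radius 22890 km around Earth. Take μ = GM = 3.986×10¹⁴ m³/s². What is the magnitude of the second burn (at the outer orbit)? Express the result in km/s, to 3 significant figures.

Δv ≈ 1.38 km/s

r₁ = 6579 km = 6.579×10⁶ m.
r₂ = 22890 km = 2.289×10⁷ m.
Transfer ellipse a_t = (r₁ + r₂)/2 = 1.473×10⁷ m.
At r₁: circular v_c1 = √(μ/r₁) = 7784 m/s; transfer-perigee v_p = √[μ(2/r₁ − 1/a_t)] = 9702 m/s.
At r₂: circular v_c2 = √(μ/r₂) = 4173 m/s; transfer-apogee v_a = √[μ(2/r₂ − 1/a_t)] = 2788 m/s.
Δv₂ = v_c2 − v_a = 1385 m/s.
= 1.385 km/s.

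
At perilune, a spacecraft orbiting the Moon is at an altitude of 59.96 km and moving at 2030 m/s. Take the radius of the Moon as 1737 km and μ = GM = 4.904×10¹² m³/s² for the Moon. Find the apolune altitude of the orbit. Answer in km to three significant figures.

apolune altitude ≈ 3800 km

r_p = 1737 + 59.96 = 1797.0 km = 1.797×10⁶ m.
Specific energy ε = v²/2 − μ/r = -6.686×10⁵ J/kg, so a = −μ/(2ε) = 3.667×10⁶ m.
The apsides satisfy r_p + r_a = 2a, so the apolune radius is 2a − r_p = 5.538×10⁶ m = 5537.7 km.
Apolune altitude = 5537.7 − 1737 = 3800.7 km.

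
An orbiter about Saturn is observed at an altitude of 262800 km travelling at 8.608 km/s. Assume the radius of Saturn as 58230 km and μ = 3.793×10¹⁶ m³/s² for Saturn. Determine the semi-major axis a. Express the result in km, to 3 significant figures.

a ≈ 2.34×10⁵ km

r = 58230 + 262800 = 3.2103×10⁵ km = 3.210×10⁸ m.
Specific orbital energy ε = v²/2 − μ/r = (8608)²/2 − 3.793×10¹⁶/3.210×10⁸ = -8.110×10⁷ J/kg.
Since ε = −μ/(2a), a = −μ/(2ε) = 2.338×10⁸ m = 2.3384×10⁵ km.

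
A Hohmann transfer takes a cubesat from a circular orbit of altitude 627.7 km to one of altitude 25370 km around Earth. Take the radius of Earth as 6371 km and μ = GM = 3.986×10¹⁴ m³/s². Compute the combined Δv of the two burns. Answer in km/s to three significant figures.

r₁ = 6371 + 627.7 = 6998.7 km = 6.9987×10⁶ m.
r₂ = 6371 + 25370 = 31741 km = 3.1741×10⁷ m.
Transfer ellipse a_t = (r₁ + r₂)/2 = 1.937×10⁷ m.
At r₁: circular v_c1 = √(μ/r₁) = 7547 m/s; transfer-perigee v_p = √[μ(2/r₁ − 1/a_t)] = 9661 m/s.
Δv₁ = v_p − v_c1 = 2114 m/s.
At r₂: circular v_c2 = √(μ/r₂) = 3544 m/s; transfer-apogee v_a = √[μ(2/r₂ − 1/a_t)] = 2130 m/s.
Δv₂ = v_c2 − v_a = 1414 m/s.
Total Δv = Δv₁ + Δv₂ = 3528 m/s = 3.528 km/s.

Δv_total ≈ 3.53 km/s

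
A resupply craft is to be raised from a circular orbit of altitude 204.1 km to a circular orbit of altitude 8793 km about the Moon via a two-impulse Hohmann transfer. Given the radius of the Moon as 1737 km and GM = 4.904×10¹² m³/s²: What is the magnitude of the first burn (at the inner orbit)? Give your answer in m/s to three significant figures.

r₁ = 1737 + 204.1 = 1941.1 km = 1.9411×10⁶ m.
r₂ = 1737 + 8793 = 10530 km = 1.0530×10⁷ m.
Transfer ellipse a_t = (r₁ + r₂)/2 = 6.236×10⁶ m.
At r₁: circular v_c1 = √(μ/r₁) = 1589 m/s; transfer-perilune v_p = √[μ(2/r₁ − 1/a_t)] = 2066 m/s.
Δv₁ = v_p − v_c1 = 476.0 m/s.

Δv ≈ 476 m/s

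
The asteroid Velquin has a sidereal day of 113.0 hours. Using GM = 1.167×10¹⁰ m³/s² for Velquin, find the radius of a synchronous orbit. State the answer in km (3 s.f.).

r_sync ≈ 3660 km

T = 113.0 hours = 4.068×10⁵ s.
A synchronous orbit has period T, so by Kepler's third law a = (μT²/4π²)^(1/3).
μT²/4π² = 1.167×10¹⁰ × (4.068×10⁵)² / 39.48 = 4.892×10¹⁹ m³.
a = 3.657×10⁶ m = 3657.3 km.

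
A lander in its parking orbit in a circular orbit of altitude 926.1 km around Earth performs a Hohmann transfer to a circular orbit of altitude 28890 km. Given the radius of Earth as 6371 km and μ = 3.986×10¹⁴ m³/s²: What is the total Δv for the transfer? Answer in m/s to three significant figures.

Δv_total ≈ 3520 m/s

r₁ = 6371 + 926.1 = 7297.1 km = 7.2971×10⁶ m.
r₂ = 6371 + 28890 = 35261 km = 3.5261×10⁷ m.
Transfer ellipse a_t = (r₁ + r₂)/2 = 2.128×10⁷ m.
At r₁: circular v_c1 = √(μ/r₁) = 7391 m/s; transfer-perigee v_p = √[μ(2/r₁ − 1/a_t)] = 9514 m/s.
Δv₁ = v_p − v_c1 = 2123 m/s.
At r₂: circular v_c2 = √(μ/r₂) = 3362 m/s; transfer-apogee v_a = √[μ(2/r₂ − 1/a_t)] = 1969 m/s.
Δv₂ = v_c2 − v_a = 1393 m/s.
Total Δv = Δv₁ + Δv₂ = 3516 m/s.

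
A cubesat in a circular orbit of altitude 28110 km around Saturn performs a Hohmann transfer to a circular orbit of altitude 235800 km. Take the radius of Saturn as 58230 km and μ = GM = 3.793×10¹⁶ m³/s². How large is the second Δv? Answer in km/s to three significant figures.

r₁ = 58230 + 28110 = 86340 km = 8.6340×10⁷ m.
r₂ = 58230 + 235800 = 294030 km = 2.9403×10⁸ m.
Transfer ellipse a_t = (r₁ + r₂)/2 = 1.902×10⁸ m.
At r₁: circular v_c1 = √(μ/r₁) = 20960 m/s; transfer-perikrone v_p = √[μ(2/r₁ − 1/a_t)] = 26060 m/s.
At r₂: circular v_c2 = √(μ/r₂) = 11360 m/s; transfer-apokrone v_a = √[μ(2/r₂ − 1/a_t)] = 7653 m/s.
Δv₂ = v_c2 − v_a = 3705 m/s.
= 3.705 km/s.

Δv ≈ 3.71 km/s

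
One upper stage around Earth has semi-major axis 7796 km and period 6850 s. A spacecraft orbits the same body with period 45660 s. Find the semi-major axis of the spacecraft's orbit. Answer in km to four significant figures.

a₂ ≈ 27610 km

Kepler's third law: a³ ∝ T², so a₂ = a₁ (T₂/T₁)^(2/3).
T₂/T₁ = 6.666, (T₂/T₁)^(2/3) = 3.542.
a₂ = 7796 × 3.542 = 27610 km.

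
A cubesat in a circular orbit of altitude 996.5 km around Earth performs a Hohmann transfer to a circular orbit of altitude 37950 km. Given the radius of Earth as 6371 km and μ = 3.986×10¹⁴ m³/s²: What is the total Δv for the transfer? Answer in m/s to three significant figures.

r₁ = 6371 + 996.5 = 7367.5 km = 7.3675×10⁶ m.
r₂ = 6371 + 37950 = 44321 km = 4.4321×10⁷ m.
Transfer ellipse a_t = (r₁ + r₂)/2 = 2.584×10⁷ m.
At r₁: circular v_c1 = √(μ/r₁) = 7355 m/s; transfer-perigee v_p = √[μ(2/r₁ − 1/a_t)] = 9632 m/s.
Δv₁ = v_p − v_c1 = 2277 m/s.
At r₂: circular v_c2 = √(μ/r₂) = 2999 m/s; transfer-apogee v_a = √[μ(2/r₂ − 1/a_t)] = 1601 m/s.
Δv₂ = v_c2 − v_a = 1398 m/s.
Total Δv = Δv₁ + Δv₂ = 3675 m/s.

Δv_total ≈ 3670 m/s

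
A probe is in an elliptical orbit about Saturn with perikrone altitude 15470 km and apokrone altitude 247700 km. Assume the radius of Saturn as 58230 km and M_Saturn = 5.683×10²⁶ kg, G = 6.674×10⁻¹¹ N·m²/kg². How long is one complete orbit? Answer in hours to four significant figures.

T ≈ 23.44 hours

μ = GM = 6.674×10⁻¹¹ × 5.683×10²⁶ = 3.793×10¹⁶ m³/s².
r_p = 58230 + 15470 = 73700 km = 7.3700×10⁷ m.
r_a = 58230 + 247700 = 305930 km = 3.0593×10⁸ m.
Semi-major axis a = (r_p + r_a)/2 = (73700 + 3.0593×10⁵)/2 = 1.8982×10⁵ km = 1.898×10⁸ m.
By Kepler's third law T = 2π√(a³/μ) = 2π × 1.343×10⁴ = 8.437×10⁴ s.
= 23.44 hours.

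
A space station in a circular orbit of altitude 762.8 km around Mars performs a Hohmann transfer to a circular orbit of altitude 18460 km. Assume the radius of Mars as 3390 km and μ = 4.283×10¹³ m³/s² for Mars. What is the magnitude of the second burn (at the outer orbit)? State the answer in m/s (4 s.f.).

Δv ≈ 608.8 m/s

r₁ = 3390 + 762.8 = 4152.8 km = 4.1528×10⁶ m.
r₂ = 3390 + 18460 = 21850 km = 2.1850×10⁷ m.
Transfer ellipse a_t = (r₁ + r₂)/2 = 1.300×10⁷ m.
At r₁: circular v_c1 = √(μ/r₁) = 3211 m/s; transfer-periapsis v_p = √[μ(2/r₁ − 1/a_t)] = 4163 m/s.
At r₂: circular v_c2 = √(μ/r₂) = 1400 m/s; transfer-apoapsis v_a = √[μ(2/r₂ − 1/a_t)] = 791.3 m/s.
Δv₂ = v_c2 − v_a = 608.8 m/s.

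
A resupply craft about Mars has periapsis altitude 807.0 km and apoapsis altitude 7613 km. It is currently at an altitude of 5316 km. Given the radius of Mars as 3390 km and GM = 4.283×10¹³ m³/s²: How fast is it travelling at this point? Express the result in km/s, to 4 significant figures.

v ≈ 2.050 km/s

r_p = 3390 + 807.0 = 4197.0 km = 4.1970×10⁶ m.
r_a = 3390 + 7613 = 11003 km = 1.1003×10⁷ m.
r = 3390 + 5316 = 8706.0 km = 8.706×10⁶ m.
Semi-major axis a = (r_p + r_a)/2 = 7600.0 km = 7.600×10⁶ m.
Vis-viva: v² = μ(2/r − 1/a) = 4.283×10¹³ × (2.297×10⁻⁷ − 1.316×10⁻⁷) = 4.204×10⁶ m²/s².
v = 2050 m/s = 2.050 km/s.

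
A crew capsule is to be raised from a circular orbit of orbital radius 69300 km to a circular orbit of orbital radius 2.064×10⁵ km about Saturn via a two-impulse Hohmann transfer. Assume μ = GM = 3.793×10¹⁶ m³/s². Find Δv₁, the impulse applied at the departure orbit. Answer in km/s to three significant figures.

r₁ = 69300 km = 6.930×10⁷ m.
r₂ = 2.064×10⁵ km = 2.064×10⁸ m.
Transfer ellipse a_t = (r₁ + r₂)/2 = 1.378×10⁸ m.
At r₁: circular v_c1 = √(μ/r₁) = 23400 m/s; transfer-perikrone v_p = √[μ(2/r₁ − 1/a_t)] = 28630 m/s.
Δv₁ = v_p − v_c1 = 5232 m/s.
= 5.232 km/s.

Δv ≈ 5.23 km/s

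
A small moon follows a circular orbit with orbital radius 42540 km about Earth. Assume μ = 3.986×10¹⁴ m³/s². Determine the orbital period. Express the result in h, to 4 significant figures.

r = 42540 km = 4.254×10⁷ m.
Kepler's third law: T = 2π√(r³/μ) = 2π√((4.254×10⁷)³ / 3.986×10¹⁴).
r³/μ = 1.931×10⁸ s², so T = 2π × 1.390×10⁴ = 8.732×10⁴ s.
Converting: 8.732×10⁴ s ÷ 3600 = 24.26 h.

T ≈ 24.26 h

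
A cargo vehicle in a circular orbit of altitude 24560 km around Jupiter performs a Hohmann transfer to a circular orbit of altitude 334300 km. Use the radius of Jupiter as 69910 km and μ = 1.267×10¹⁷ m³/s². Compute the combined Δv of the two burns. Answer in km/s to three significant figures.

Δv_total ≈ 16.8 km/s

r₁ = 69910 + 24560 = 94470 km = 9.4470×10⁷ m.
r₂ = 69910 + 334300 = 404210 km = 4.0421×10⁸ m.
Transfer ellipse a_t = (r₁ + r₂)/2 = 2.493×10⁸ m.
At r₁: circular v_c1 = √(μ/r₁) = 36620 m/s; transfer-perijove v_p = √[μ(2/r₁ − 1/a_t)] = 46630 m/s.
Δv₁ = v_p − v_c1 = 10010 m/s.
At r₂: circular v_c2 = √(μ/r₂) = 17700 m/s; transfer-apojove v_a = √[μ(2/r₂ − 1/a_t)] = 10900 m/s.
Δv₂ = v_c2 − v_a = 6807 m/s.
Total Δv = Δv₁ + Δv₂ = 16810 m/s = 16.81 km/s.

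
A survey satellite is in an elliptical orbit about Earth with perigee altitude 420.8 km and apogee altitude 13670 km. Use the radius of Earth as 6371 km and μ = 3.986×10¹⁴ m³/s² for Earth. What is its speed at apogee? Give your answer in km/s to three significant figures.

v ≈ 3.17 km/s

r_p = 6371 + 420.8 = 6791.8 km = 6.7918×10⁶ m.
r_a = 6371 + 13670 = 20041 km = 2.0041×10⁷ m.
Semi-major axis a = (r_p + r_a)/2 = 13416 km = 1.342×10⁷ m.
Vis-viva: v² = μ(2/r − 1/a) = 3.986×10¹⁴ × (9.980×10⁻⁸ − 7.454×10⁻⁸) = 1.007×10⁷ m²/s².
v = 3173 m/s = 3.173 km/s.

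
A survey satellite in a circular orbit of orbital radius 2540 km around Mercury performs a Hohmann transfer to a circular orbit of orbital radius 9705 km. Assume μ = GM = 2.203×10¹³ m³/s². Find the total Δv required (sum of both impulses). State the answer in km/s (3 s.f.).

r₁ = 2540 km = 2.540×10⁶ m.
r₂ = 9705 km = 9.705×10⁶ m.
Transfer ellipse a_t = (r₁ + r₂)/2 = 6.122×10⁶ m.
At r₁: circular v_c1 = √(μ/r₁) = 2945 m/s; transfer-periherm v_p = √[μ(2/r₁ − 1/a_t)] = 3708 m/s.
Δv₁ = v_p − v_c1 = 762.8 m/s.
At r₂: circular v_c2 = √(μ/r₂) = 1507 m/s; transfer-apoherm v_a = √[μ(2/r₂ − 1/a_t)] = 970.4 m/s.
Δv₂ = v_c2 − v_a = 536.2 m/s.
Total Δv = Δv₁ + Δv₂ = 1299 m/s = 1.299 km/s.

Δv_total ≈ 1.30 km/s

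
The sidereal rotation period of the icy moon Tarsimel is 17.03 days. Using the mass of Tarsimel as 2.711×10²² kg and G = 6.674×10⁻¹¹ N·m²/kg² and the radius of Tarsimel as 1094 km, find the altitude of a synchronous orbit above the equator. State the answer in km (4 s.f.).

μ = GM = 6.674×10⁻¹¹ × 2.711×10²² = 1.809×10¹² m³/s².
T = 17.03 days = 1.471×10⁶ s.
A synchronous orbit has period T, so by Kepler's third law a = (μT²/4π²)^(1/3).
μT²/4π² = 1.809×10¹² × (1.471×10⁶)² / 39.48 = 9.922×10²² m³.
a = 4.630×10⁷ m = 46295 km.
Altitude h = a − R = 46295 − 1094 = 45201 km.

h_sync ≈ 45200 km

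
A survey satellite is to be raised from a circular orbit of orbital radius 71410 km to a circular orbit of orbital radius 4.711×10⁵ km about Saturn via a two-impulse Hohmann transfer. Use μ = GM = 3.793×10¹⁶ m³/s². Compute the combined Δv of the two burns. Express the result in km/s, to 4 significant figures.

r₁ = 71410 km = 7.141×10⁷ m.
r₂ = 4.711×10⁵ km = 4.711×10⁸ m.
Transfer ellipse a_t = (r₁ + r₂)/2 = 2.713×10⁸ m.
At r₁: circular v_c1 = √(μ/r₁) = 23050 m/s; transfer-perikrone v_p = √[μ(2/r₁ − 1/a_t)] = 30370 m/s.
Δv₁ = v_p − v_c1 = 7326 m/s.
At r₂: circular v_c2 = √(μ/r₂) = 8973 m/s; transfer-apokrone v_a = √[μ(2/r₂ − 1/a_t)] = 4604 m/s.
Δv₂ = v_c2 − v_a = 4369 m/s.
Total Δv = Δv₁ + Δv₂ = 11690 m/s = 11.69 km/s.

Δv_total ≈ 11.69 km/s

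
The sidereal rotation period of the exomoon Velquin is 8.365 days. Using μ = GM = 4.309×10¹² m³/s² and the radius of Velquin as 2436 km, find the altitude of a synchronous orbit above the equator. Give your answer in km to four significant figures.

T = 8.365 days = 7.227×10⁵ s.
A synchronous orbit has period T, so by Kepler's third law a = (μT²/4π²)^(1/3).
μT²/4π² = 4.309×10¹² × (7.227×10⁵)² / 39.48 = 5.701×10²² m³.
a = 3.849×10⁷ m = 38488 km.
Altitude h = a − R = 38488 − 2436 = 36052 km.

h_sync ≈ 36050 km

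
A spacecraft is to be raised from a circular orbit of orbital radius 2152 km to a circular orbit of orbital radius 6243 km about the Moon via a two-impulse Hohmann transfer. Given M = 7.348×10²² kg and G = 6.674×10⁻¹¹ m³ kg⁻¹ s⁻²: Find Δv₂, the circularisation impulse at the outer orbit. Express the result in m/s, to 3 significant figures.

μ = GM = 6.674×10⁻¹¹ × 7.348×10²² = 4.904×10¹² m³/s².
r₁ = 2152 km = 2.152×10⁶ m.
r₂ = 6243 km = 6.243×10⁶ m.
Transfer ellipse a_t = (r₁ + r₂)/2 = 4.198×10⁶ m.
At r₁: circular v_c1 = √(μ/r₁) = 1510 m/s; transfer-perilune v_p = √[μ(2/r₁ − 1/a_t)] = 1841 m/s.
At r₂: circular v_c2 = √(μ/r₂) = 886.3 m/s; transfer-apolune v_a = √[μ(2/r₂ − 1/a_t)] = 634.6 m/s.
Δv₂ = v_c2 − v_a = 251.7 m/s.

Δv ≈ 252 m/s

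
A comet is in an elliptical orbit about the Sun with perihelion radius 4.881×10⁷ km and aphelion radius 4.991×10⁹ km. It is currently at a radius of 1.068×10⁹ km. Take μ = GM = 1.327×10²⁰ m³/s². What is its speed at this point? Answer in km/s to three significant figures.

v ≈ 14.0 km/s

Semi-major axis a = (r_p + r_a)/2 = 2.5199×10⁹ km = 2.520×10¹² m.
Vis-viva: v² = μ(2/r − 1/a) = 1.327×10²⁰ × (1.873×10⁻¹² − 3.968×10⁻¹³) = 1.958×10⁸ m²/s².
v = 13990 m/s = 13.99 km/s.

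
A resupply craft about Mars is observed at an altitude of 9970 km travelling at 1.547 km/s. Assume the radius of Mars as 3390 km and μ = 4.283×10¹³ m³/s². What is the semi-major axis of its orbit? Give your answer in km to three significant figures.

a ≈ 10700 km

r = 3390 + 9970 = 13360 km = 1.336×10⁷ m.
Vis-viva rearranged: 1/a = 2/r − v²/μ = 1.497×10⁻⁷ − 5.588×10⁻⁸ = 9.382×10⁻⁸ m⁻¹.
a = 1.066×10⁷ m = 10658 km.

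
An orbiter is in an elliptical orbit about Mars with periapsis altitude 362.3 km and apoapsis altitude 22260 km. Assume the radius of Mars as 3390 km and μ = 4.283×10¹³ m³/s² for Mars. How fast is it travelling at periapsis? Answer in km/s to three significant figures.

v ≈ 4.46 km/s

r_p = 3390 + 362.3 = 3752.3 km = 3.7523×10⁶ m.
r_a = 3390 + 22260 = 25650 km = 2.5650×10⁷ m.
Semi-major axis a = (r_p + r_a)/2 = 14701 km = 1.470×10⁷ m.
Vis-viva: v² = μ(2/r − 1/a) = 4.283×10¹³ × (5.330×10⁻⁷ − 6.802×10⁻⁸) = 1.992×10⁷ m²/s².
v = 4463 m/s = 4.463 km/s.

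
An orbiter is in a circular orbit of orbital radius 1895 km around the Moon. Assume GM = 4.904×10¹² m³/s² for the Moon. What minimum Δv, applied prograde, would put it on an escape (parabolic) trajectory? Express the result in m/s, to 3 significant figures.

r = 1895 km = 1.895×10⁶ m.
Circular speed v_c = √(μ/r) = 1609 m/s.
Escape speed v_esc = √(2μ/r) = √2 × v_c = 2275 m/s.
Δv = v_esc − v_c = 666.3 m/s.

Δv ≈ 666 m/s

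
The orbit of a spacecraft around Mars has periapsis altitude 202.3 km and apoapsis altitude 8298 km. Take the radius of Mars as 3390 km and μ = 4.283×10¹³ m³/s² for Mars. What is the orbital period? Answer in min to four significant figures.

T ≈ 337.9 min

r_p = 3390 + 202.3 = 3592.3 km = 3.5923×10⁶ m.
r_a = 3390 + 8298 = 11688 km = 1.1688×10⁷ m.
Semi-major axis a = (r_p + r_a)/2 = (3592.3 + 11688)/2 = 7640.1 km = 7.640×10⁶ m.
By Kepler's third law T = 2π√(a³/μ) = 2π × 3.227×10³ = 2.027×10⁴ s.
= 337.9 min.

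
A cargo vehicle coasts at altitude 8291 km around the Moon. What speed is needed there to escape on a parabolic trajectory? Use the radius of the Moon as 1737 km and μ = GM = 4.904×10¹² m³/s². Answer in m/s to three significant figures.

r = 1737 + 8291 = 10028 km = 1.0028×10⁷ m.
Escape speed v_esc = √(2μ/r) = √(2 × 4.904×10¹² / 1.003×10⁷) = √(9.781×10⁵) = 989.0 m/s.

v_esc ≈ 989 m/s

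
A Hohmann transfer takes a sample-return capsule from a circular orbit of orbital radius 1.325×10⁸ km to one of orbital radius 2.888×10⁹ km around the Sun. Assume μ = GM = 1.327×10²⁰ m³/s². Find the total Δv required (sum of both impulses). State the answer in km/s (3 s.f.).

r₁ = 1.325×10⁸ km = 1.325×10¹¹ m.
r₂ = 2.888×10⁹ km = 2.888×10¹² m.
Transfer ellipse a_t = (r₁ + r₂)/2 = 1.510×10¹² m.
At r₁: circular v_c1 = √(μ/r₁) = 31650 m/s; transfer-perihelion v_p = √[μ(2/r₁ − 1/a_t)] = 43760 m/s.
Δv₁ = v_p − v_c1 = 12120 m/s.
At r₂: circular v_c2 = √(μ/r₂) = 6779 m/s; transfer-aphelion v_a = √[μ(2/r₂ − 1/a_t)] = 2008 m/s.
Δv₂ = v_c2 − v_a = 4771 m/s.
Total Δv = Δv₁ + Δv₂ = 16890 m/s = 16.89 km/s.

Δv_total ≈ 16.9 km/s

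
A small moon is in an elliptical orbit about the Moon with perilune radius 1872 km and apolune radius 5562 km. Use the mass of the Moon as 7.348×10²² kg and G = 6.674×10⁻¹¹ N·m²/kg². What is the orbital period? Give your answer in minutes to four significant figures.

T ≈ 338.9 minutes

μ = GM = 6.674×10⁻¹¹ × 7.348×10²² = 4.904×10¹² m³/s².
Semi-major axis a = (r_p + r_a)/2 = (1872.0 + 5562.0)/2 = 3717.0 km = 3.717×10⁶ m.
By Kepler's third law T = 2π√(a³/μ) = 2π × 3.236×10³ = 2.033×10⁴ s.
= 338.9 minutes.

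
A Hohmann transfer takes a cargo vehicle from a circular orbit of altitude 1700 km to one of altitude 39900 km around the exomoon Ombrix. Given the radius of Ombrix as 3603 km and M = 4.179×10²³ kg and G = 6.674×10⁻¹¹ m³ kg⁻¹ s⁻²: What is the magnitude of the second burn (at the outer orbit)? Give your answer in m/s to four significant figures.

Δv ≈ 427.4 m/s

μ = GM = 6.674×10⁻¹¹ × 4.179×10²³ = 2.789×10¹³ m³/s².
r₁ = 3603 + 1700 = 5303.0 km = 5.3030×10⁶ m.
r₂ = 3603 + 39900 = 43503 km = 4.3503×10⁷ m.
Transfer ellipse a_t = (r₁ + r₂)/2 = 2.440×10⁷ m.
At r₁: circular v_c1 = √(μ/r₁) = 2293 m/s; transfer-periapsis v_p = √[μ(2/r₁ − 1/a_t)] = 3062 m/s.
At r₂: circular v_c2 = √(μ/r₂) = 800.7 m/s; transfer-apoapsis v_a = √[μ(2/r₂ − 1/a_t)] = 373.3 m/s.
Δv₂ = v_c2 − v_a = 427.4 m/s.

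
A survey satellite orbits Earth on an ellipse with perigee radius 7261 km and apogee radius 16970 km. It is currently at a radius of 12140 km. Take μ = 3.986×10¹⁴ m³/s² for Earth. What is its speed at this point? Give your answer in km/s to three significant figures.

v ≈ 5.72 km/s

Semi-major axis a = (r_p + r_a)/2 = 12116 km = 1.212×10⁷ m.
Vis-viva: v² = μ(2/r − 1/a) = 3.986×10¹⁴ × (1.647×10⁻⁷ − 8.254×10⁻⁸) = 3.277×10⁷ m²/s².
v = 5724 m/s = 5.724 km/s.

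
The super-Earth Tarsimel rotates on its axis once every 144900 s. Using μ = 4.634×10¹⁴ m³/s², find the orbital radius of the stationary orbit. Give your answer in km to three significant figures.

r_sync ≈ 62700 km

A synchronous orbit has period T, so by Kepler's third law a = (μT²/4π²)^(1/3).
μT²/4π² = 4.634×10¹⁴ × (1.449×10⁵)² / 39.48 = 2.465×10²³ m³.
a = 6.270×10⁷ m = 62697 km.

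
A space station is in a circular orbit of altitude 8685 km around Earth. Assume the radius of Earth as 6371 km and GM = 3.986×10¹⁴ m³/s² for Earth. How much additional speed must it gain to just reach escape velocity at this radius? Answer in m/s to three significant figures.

r = 6371 + 8685 = 15056 km = 1.5056×10⁷ m.
Circular speed v_c = √(μ/r) = 5145 m/s.
Escape speed v_esc = √(2μ/r) = √2 × v_c = 7277 m/s.
Δv = v_esc − v_c = 2131 m/s.

Δv ≈ 2130 m/s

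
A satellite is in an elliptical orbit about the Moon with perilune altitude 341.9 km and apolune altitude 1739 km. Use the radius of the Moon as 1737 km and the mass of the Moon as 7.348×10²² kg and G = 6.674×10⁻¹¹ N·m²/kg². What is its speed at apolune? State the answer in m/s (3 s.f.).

μ = GM = 6.674×10⁻¹¹ × 7.348×10²² = 4.904×10¹² m³/s².
r_p = 1737 + 341.9 = 2078.9 km = 2.0789×10⁶ m.
r_a = 1737 + 1739 = 3476.0 km = 3.4760×10⁶ m.
Semi-major axis a = (r_p + r_a)/2 = 2777.4 km = 2.777×10⁶ m.
Vis-viva: v² = μ(2/r − 1/a) = 4.904×10¹² × (5.754×10⁻⁷ − 3.600×10⁻⁷) = 1.056×10⁶ m²/s².
v = 1028 m/s.

v ≈ 1030 m/s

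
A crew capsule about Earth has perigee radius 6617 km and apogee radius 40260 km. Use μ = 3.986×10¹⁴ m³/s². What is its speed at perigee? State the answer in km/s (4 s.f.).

v ≈ 10.17 km/s

Semi-major axis a = (r_p + r_a)/2 = 23438 km = 2.344×10⁷ m.
Vis-viva: v² = μ(2/r − 1/a) = 3.986×10¹⁴ × (3.023×10⁻⁷ − 4.266×10⁻⁸) = 1.035×10⁸ m²/s².
v = 10170 m/s = 10.17 km/s.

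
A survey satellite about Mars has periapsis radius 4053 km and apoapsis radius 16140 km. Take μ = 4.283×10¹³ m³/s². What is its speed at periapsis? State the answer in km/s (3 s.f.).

Semi-major axis a = (r_p + r_a)/2 = 10096 km = 1.010×10⁷ m.
Vis-viva: v² = μ(2/r − 1/a) = 4.283×10¹³ × (4.935×10⁻⁷ − 9.904×10⁻⁸) = 1.689×10⁷ m²/s².
v = 4110 m/s = 4.110 km/s.

v ≈ 4.11 km/s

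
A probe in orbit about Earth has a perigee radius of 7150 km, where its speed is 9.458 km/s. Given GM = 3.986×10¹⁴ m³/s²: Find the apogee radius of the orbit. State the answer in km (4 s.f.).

r_p = 7.150×10⁶ m.
Specific energy ε = v²/2 − μ/r = -1.102×10⁷ J/kg, so a = −μ/(2ε) = 1.808×10⁷ m.
The apsides satisfy r_p + r_a = 2a, so the apogee radius is 2a − r_p = 2.902×10⁷ m = 29016 km.

apogee radius ≈ 29020 km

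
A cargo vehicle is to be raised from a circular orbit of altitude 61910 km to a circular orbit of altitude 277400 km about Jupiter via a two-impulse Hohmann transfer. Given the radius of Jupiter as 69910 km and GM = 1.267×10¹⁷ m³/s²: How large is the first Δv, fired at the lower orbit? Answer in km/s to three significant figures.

r₁ = 69910 + 61910 = 131820 km = 1.3182×10⁸ m.
r₂ = 69910 + 277400 = 347310 km = 3.4731×10⁸ m.
Transfer ellipse a_t = (r₁ + r₂)/2 = 2.396×10⁸ m.
At r₁: circular v_c1 = √(μ/r₁) = 31000 m/s; transfer-perijove v_p = √[μ(2/r₁ − 1/a_t)] = 37330 m/s.
Δv₁ = v_p − v_c1 = 6326 m/s.
= 6.326 km/s.

Δv ≈ 6.33 km/s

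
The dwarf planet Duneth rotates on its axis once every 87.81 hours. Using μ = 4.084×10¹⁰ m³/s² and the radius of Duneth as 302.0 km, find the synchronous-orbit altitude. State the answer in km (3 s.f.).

h_sync ≈ 4390 km

T = 87.81 hours = 3.161×10⁵ s.
A synchronous orbit has period T, so by Kepler's third law a = (μT²/4π²)^(1/3).
μT²/4π² = 4.084×10¹⁰ × (3.161×10⁵)² / 39.48 = 1.034×10²⁰ m³.
a = 4.693×10⁶ m = 4693.2 km.
Altitude h = a − R = 4693.2 − 302.0 = 4391.2 km.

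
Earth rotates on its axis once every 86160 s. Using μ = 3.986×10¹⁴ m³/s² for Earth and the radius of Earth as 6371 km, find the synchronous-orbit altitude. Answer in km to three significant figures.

h_sync ≈ 35800 km

A synchronous orbit has period T, so by Kepler's third law a = (μT²/4π²)^(1/3).
μT²/4π² = 3.986×10¹⁴ × (8.616×10⁴)² / 39.48 = 7.495×10²² m³.
a = 4.216×10⁷ m = 42163 km.
Altitude h = a − R = 42163 − 6371 = 35792 km.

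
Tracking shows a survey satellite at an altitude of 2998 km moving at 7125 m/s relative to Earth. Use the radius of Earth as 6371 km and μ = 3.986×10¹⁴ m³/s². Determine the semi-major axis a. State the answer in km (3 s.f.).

a ≈ 11600 km

r = 6371 + 2998 = 9369.0 km = 9.369×10⁶ m.
Specific orbital energy ε = v²/2 − μ/r = (7125)²/2 − 3.986×10¹⁴/9.369×10⁶ = -1.716×10⁷ J/kg.
Since ε = −μ/(2a), a = −μ/(2ε) = 1.161×10⁷ m = 11613 km.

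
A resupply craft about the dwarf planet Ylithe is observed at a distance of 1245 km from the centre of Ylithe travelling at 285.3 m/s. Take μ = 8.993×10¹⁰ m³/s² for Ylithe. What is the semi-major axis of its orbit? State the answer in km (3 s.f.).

a ≈ 1430 km

r = 1.245×10⁶ m.
Vis-viva rearranged: 1/a = 2/r − v²/μ = 1.606×10⁻⁶ − 9.051×10⁻⁷ = 7.013×10⁻⁷ m⁻¹.
a = 1.426×10⁶ m = 1425.9 km.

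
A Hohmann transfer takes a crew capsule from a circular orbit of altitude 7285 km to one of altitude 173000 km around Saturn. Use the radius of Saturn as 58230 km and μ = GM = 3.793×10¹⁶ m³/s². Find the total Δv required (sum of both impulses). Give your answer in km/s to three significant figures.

r₁ = 58230 + 7285 = 65515 km = 6.5515×10⁷ m.
r₂ = 58230 + 173000 = 231230 km = 2.3123×10⁸ m.
Transfer ellipse a_t = (r₁ + r₂)/2 = 1.484×10⁸ m.
At r₁: circular v_c1 = √(μ/r₁) = 24060 m/s; transfer-perikrone v_p = √[μ(2/r₁ − 1/a_t)] = 30040 m/s.
Δv₁ = v_p − v_c1 = 5976 m/s.
At r₂: circular v_c2 = √(μ/r₂) = 12810 m/s; transfer-apokrone v_a = √[μ(2/r₂ − 1/a_t)] = 8511 m/s.
Δv₂ = v_c2 − v_a = 4297 m/s.
Total Δv = Δv₁ + Δv₂ = 10270 m/s = 10.27 km/s.

Δv_total ≈ 10.3 km/s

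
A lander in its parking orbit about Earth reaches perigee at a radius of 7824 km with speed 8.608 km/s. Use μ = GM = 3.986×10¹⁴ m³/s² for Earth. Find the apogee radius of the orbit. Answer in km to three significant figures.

r_p = 7.824×10⁶ m.
Specific energy ε = v²/2 − μ/r = -1.390×10⁷ J/kg, so a = −μ/(2ε) = 1.434×10⁷ m.
The apsides satisfy r_p + r_a = 2a, so the apogee radius is 2a − r_p = 2.086×10⁷ m = 20858 km.

apogee radius ≈ 20900 km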